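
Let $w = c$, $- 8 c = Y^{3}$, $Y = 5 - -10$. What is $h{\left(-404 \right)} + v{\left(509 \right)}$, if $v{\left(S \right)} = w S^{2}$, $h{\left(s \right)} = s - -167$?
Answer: $- \frac{874400271}{8} \approx -1.093 \cdot 10^{8}$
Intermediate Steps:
$Y = 15$ ($Y = 5 + 10 = 15$)
$h{\left(s \right)} = 167 + s$ ($h{\left(s \right)} = s + 167 = 167 + s$)
$c = - \frac{3375}{8}$ ($c = - \frac{15^{3}}{8} = \left(- \frac{1}{8}\right) 3375 = - \frac{3375}{8} \approx -421.88$)
$w = - \frac{3375}{8} \approx -421.88$
$v{\left(S \right)} = - \frac{3375 S^{2}}{8}$
$h{\left(-404 \right)} + v{\left(509 \right)} = \left(167 - 404\right) - \frac{3375 \cdot 509^{2}}{8} = -237 - \frac{874398375}{8} = - \frac{874400271}{8}$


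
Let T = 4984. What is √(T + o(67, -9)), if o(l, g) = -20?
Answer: 2*√1241 ≈ 70.456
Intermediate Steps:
√(T + o(67, -9)) = √(4984 - 20) = √4964 = 2*√1241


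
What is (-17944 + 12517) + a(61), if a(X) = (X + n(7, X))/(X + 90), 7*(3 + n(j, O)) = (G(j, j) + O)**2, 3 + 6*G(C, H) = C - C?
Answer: -22929091/4228 ≈ -5423.2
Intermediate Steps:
G(C, H) = -1/2 (G(C, H) = -1/2 + (C - C)/6 = -1/2 + (1/6)*0 = -1/2 + 0 = -1/2)
n(j, O) = -3 + (-1/2 + O)**2/7
a(X) = (-3 + X + (-1 + 2*X)**2/28)/(90 + X) (a(X) = (X + (-3 + (-1 + 2*X)**2/28))/(X + 90) = (-3 + X + (-1 + 2*X)**2/28)/(90 + X))
(-17944 + 12517) + a(61) = (-17944 + 12517) + (-83 + 4*61**2 + 24*61)/(28*(90 + 61)) = -5427 + (1/28)*(-83 + 4*3721 + 1464)/151 = -5427 + (1/28)*(1/151)*(-83 + 14884 + 1464) = -5427 + (1/28)*(1/151)*16265 = -5427 + 16265/4228 = -22929091/4228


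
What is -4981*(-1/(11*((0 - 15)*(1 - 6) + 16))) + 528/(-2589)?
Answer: 4122427/863863 ≈ 4.7721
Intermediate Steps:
-4981*(-1/(11*((0 - 15)*(1 - 6) + 16))) + 528/(-2589) = -4981*(-1/(11*(-15*(-5) + 16))) + 528*(-1/2589) = -4981*(-1/(11*(75 + 16))) - 176/863 = -4981/(91*(-11)) - 176/863 = -4981/(-1001) - 176/863 = -4981*(-1/1001) - 176/863 = 4981/1001 - 176/863 = 4122427/863863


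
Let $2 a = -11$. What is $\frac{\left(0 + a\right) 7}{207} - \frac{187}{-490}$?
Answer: $\frac{9922}{50715} \approx 0.19564$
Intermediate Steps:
$a = - \frac{11}{2}$ ($a = \frac{1}{2} \left(-11\right) = - \frac{11}{2} \approx -5.5$)
$\frac{\left(0 + a\right) 7}{207} - \frac{187}{-490} = \frac{\left(0 - \frac{11}{2}\right) 7}{207} - \frac{187}{-490} = \left(- \frac{11}{2}\right) 7 \cdot \frac{1}{207} - - \frac{187}{490} = \left(- \frac{77}{2}\right) \frac{1}{207} + \frac{187}{490} = - \frac{77}{414} + \frac{187}{490} = \frac{9922}{50715}$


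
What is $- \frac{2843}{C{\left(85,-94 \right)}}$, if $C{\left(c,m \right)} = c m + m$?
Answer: $\frac{2843}{8084} \approx 0.35168$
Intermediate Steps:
$C{\left(c,m \right)} = m + c m$
$- \frac{2843}{C{\left(85,-94 \right)}} = - \frac{2843}{\left(-94\right) \left(1 + 85\right)} = - \frac{2843}{\left(-94\right) 86} = - \frac{2843}{-8084} = \left(-2843\right) \left(- \frac{1}{8084}\right) = \frac{2843}{8084}$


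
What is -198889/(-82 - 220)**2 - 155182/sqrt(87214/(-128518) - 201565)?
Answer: -198889/91204 + 77591*I*sqrt(6878585505818)/588745861 ≈ -2.1807 + 345.65*I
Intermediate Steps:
-198889/(-82 - 220)**2 - 155182/sqrt(87214/(-128518) - 201565) = -198889/((-302)**2) - 155182/sqrt(87214*(-1/128518) - 201565) = -198889/91204 - 155182/sqrt(-43607/64259 - 201565) = -198889*1/91204 - 155182*(-I*sqrt(6878585505818)/1177491722) = -198889/91204 - 155182*(-I*sqrt(6878585505818)/1177491722) = -198889/91204 - (-77591)*I*sqrt(6878585505818)/588745861 = -198889/91204 + 77591*I*sqrt(6878585505818)/588745861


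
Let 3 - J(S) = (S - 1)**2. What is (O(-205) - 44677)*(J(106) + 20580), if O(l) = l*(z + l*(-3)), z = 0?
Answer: -1632047616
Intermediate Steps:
J(S) = 3 - (-1 + S)**2 (J(S) = 3 - (S - 1)**2 = 3 - (-1 + S)**2)
O(l) = -3*l**2 (O(l) = l*(0 + l*(-3)) = l*(0 - 3*l) = l*(-3*l) = -3*l**2)
(O(-205) - 44677)*(J(106) + 20580) = (-3*(-205)**2 - 44677)*((3 - (-1 + 106)**2) + 20580) = (-3*42025 - 44677)*((3 - 1*105**2) + 20580) = (-126075 - 44677)*((3 - 1*11025) + 20580) = -170752*((3 - 11025) + 20580) = -170752*(-11022 + 20580) = -170752*9558 = -1632047616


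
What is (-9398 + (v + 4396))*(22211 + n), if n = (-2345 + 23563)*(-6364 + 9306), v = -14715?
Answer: -1231239244539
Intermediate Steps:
n = 62423356 (n = 21218*2942 = 62423356)
(-9398 + (v + 4396))*(22211 + n) = (-9398 + (-14715 + 4396))*(22211 + 62423356) = (-9398 - 10319)*62445567 = -19717*62445567 = -1231239244539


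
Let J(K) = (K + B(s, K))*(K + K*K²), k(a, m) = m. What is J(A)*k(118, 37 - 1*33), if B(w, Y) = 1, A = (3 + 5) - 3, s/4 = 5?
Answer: 3120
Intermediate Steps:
s = 20 (s = 4*5 = 20)
A = 5 (A = 8 - 3 = 5)
J(K) = (1 + K)*(K + K³) (J(K) = (K + 1)*(K + K*K²) = (1 + K)*(K + K³))
J(A)*k(118, 37 - 1*33) = (5*(1 + 5 + 5² + 5³))*(37 - 1*33) = (5*(1 + 5 + 25 + 125))*(37 - 33) = (5*156)*4 = 780*4 = 3120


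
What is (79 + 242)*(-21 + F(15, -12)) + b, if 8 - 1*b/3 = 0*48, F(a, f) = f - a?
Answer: -15384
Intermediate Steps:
b = 24 (b = 24 - 0*48 = 24 - 3*0 = 24 + 0 = 24)
(79 + 242)*(-21 + F(15, -12)) + b = (79 + 242)*(-21 + (-12 - 1*15)) + 24 = 321*(-21 + (-12 - 15)) + 24 = 321*(-21 - 27) + 24 = 321*(-48) + 24 = -15408 + 24 = -15384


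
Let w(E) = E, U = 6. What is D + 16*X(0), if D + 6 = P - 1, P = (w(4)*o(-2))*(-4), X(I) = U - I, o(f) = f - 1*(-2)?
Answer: 89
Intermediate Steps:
o(f) = 2 + f (o(f) = f + 2 = 2 + f)
X(I) = 6 - I
P = 0 (P = (4*(2 - 2))*(-4) = (4*0)*(-4) = 0*(-4) = 0)
D = -7 (D = -6 + (0 - 1) = -6 - 1 = -7)
D + 16*X(0) = -7 + 16*(6 - 1*0) = -7 + 16*(6 + 0) = -7 + 16*6 = -7 + 96 = 89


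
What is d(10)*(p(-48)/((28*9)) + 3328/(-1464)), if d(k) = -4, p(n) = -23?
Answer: 36347/3843 ≈ 9.4580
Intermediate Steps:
d(10)*(p(-48)/((28*9)) + 3328/(-1464)) = -4*(-23/(28*9) + 3328/(-1464)) = -4*(-23/252 + 3328*(-1/1464)) = -4*(-23*1/252 - 416/183) = -4*(-23/252 - 416/183) = -4*(-36347/15372) = 36347/3843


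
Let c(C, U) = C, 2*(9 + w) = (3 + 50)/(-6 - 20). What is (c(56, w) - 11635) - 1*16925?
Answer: -28504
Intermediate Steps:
w = -521/52 (w = -9 + ((3 + 50)/(-6 - 20))/2 = -9 + (53/(-26))/2 = -9 + (53*(-1/26))/2 = -9 + (½)*(-53/26) = -9 - 53/52 = -521/52 ≈ -10.019)
(c(56, w) - 11635) - 1*16925 = (56 - 11635) - 1*16925 = -11579 - 16925 = -28504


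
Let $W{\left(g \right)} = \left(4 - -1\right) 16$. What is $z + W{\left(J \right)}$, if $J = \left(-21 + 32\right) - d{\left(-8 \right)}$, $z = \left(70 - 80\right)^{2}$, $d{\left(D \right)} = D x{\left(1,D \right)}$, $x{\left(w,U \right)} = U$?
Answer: $180$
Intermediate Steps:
$d{\left(D \right)} = D^{2}$ ($d{\left(D \right)} = D D = D^{2}$)
$z = 100$ ($z = \left(-10\right)^{2} = 100$)
$J = -53$ ($J = \left(-21 + 32\right) - \left(-8\right)^{2} = 11 - 64 = -53$)
$W{\left(g \right)} = 80$ ($W{\left(g \right)} = \left(4 + 1\right) 16 = 5 \cdot 16 = 80$)
$z + W{\left(J \right)} = 100 + 80 = 180$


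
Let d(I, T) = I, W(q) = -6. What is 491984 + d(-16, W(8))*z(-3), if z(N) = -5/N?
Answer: 1475872/3 ≈ 4.9196e+5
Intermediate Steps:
491984 + d(-16, W(8))*z(-3) = 491984 - (-80)/(-3) = 491984 - (-80)*(-1)/3 = 491984 - 16*5/3 = 491984 - 80/3 = 1475872/3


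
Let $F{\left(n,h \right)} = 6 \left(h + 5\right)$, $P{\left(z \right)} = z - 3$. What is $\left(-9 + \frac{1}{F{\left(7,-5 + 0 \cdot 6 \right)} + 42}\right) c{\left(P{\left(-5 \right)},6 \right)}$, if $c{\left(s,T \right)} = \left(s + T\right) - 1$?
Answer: $\frac{377}{14} \approx 26.929$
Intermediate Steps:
$P{\left(z \right)} = -3 + z$
$c{\left(s,T \right)} = -1 + T + s$ ($c{\left(s,T \right)} = \left(T + s\right) - 1 = -1 + T + s$)
$F{\left(n,h \right)} = 30 + 6 h$ ($F{\left(n,h \right)} = 6 \left(5 + h\right) = 30 + 6 h$)
$\left(-9 + \frac{1}{F{\left(7,-5 + 0 \cdot 6 \right)} + 42}\right) c{\left(P{\left(-5 \right)},6 \right)} = \left(-9 + \frac{1}{\left(30 + 6 \left(-5 + 0 \cdot 6\right)\right) + 42}\right) \left(-1 + 6 - 8\right) = \left(-9 + \frac{1}{\left(30 + 6 \left(-5 + 0\right)\right) + 42}\right) \left(-1 + 6 - 8\right) = \left(-9 + \frac{1}{\left(30 + 6 \left(-5\right)\right) + 42}\right) \left(-3\right) = \left(-9 + \frac{1}{\left(30 - 30\right) + 42}\right) \left(-3\right) = \left(-9 + \frac{1}{0 + 42}\right) \left(-3\right) = \left(-9 + \frac{1}{42}\right) \left(-3\right) = \left(- \frac{377}{42}\right) \left(-3\right) = \frac{377}{14}$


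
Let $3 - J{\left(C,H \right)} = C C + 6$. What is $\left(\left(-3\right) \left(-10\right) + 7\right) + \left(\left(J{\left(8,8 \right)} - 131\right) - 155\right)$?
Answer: $-316$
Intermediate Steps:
$J{\left(C,H \right)} = -3 - C^{2}$ ($J{\left(C,H \right)} = 3 - \left(C C + 6\right) = 3 - \left(C^{2} + 6\right) = 3 - \left(6 + C^{2}\right) = -3 - C^{2}$)
$\left(\left(-3\right) \left(-10\right) + 7\right) + \left(\left(J{\left(8,8 \right)} - 131\right) - 155\right) = \left(\left(-3\right) \left(-10\right) + 7\right) - 353 = \left(30 + 7\right) - 353 = 37 - 353 = -316$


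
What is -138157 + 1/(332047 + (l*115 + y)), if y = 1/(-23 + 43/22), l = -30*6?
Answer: -19915834302860/144153639 ≈ -1.3816e+5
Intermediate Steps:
l = -180
y = -22/463 (y = 1/(-23 + 43*(1/22)) = 1/(-23 + 43/22) = 1/(-463/22) = -22/463 ≈ -0.047516)
-138157 + 1/(332047 + (l*115 + y)) = -138157 + 1/(332047 + (-180*115 - 22/463)) = -138157 + 1/(332047 + (-20700 - 22/463)) = -138157 + 1/(332047 - 9584122/463) = -138157 + 1/(144153639/463) = -138157 + 463/144153639 = -19915834302860/144153639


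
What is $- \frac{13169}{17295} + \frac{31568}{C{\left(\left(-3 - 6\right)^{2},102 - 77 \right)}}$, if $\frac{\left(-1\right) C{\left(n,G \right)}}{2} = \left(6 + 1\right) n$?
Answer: $- \frac{93483701}{3268755} \approx -28.599$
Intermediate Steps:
$C{\left(n,G \right)} = - 14 n$ ($C{\left(n,G \right)} = - 2 \left(6 + 1\right) n = - 2 \cdot 7 n = - 14 n$)
$- \frac{13169}{17295} + \frac{31568}{C{\left(\left(-3 - 6\right)^{2},102 - 77 \right)}} = - \frac{13169}{17295} + \frac{31568}{\left(-14\right) \left(-3 - 6\right)^{2}} = \left(-13169\right) \frac{1}{17295} + \frac{31568}{\left(-14\right) \left(-9\right)^{2}} = - \frac{13169}{17295} + \frac{31568}{\left(-14\right) 81} = - \frac{13169}{17295} + \frac{31568}{-1134} = - \frac{13169}{17295} + 31568 \left(- \frac{1}{1134}\right) = - \frac{13169}{17295} - \frac{15784}{567} = - \frac{93483701}{3268755}$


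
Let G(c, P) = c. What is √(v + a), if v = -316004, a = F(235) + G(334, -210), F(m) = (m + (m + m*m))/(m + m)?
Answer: I*√1262206/2 ≈ 561.74*I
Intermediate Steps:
F(m) = (m² + 2*m)/(2*m) (F(m) = (m + (m + m²))/((2*m)) = (m² + 2*m)*(1/(2*m)) = (m² + 2*m)/(2*m))
a = 905/2 (a = (1 + (½)*235) + 334 = (1 + 235/2) + 334 = 237/2 + 334 = 905/2 ≈ 452.50)
√(v + a) = √(-316004 + 905/2) = √(-631103/2) = I*√1262206/2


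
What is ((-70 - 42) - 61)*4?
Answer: -692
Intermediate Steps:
((-70 - 42) - 61)*4 = (-112 - 61)*4 = -173*4 = -692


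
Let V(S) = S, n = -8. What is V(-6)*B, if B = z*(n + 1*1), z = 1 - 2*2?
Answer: -126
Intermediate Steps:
z = -3 (z = 1 - 4 = -3)
B = 21 (B = -3*(-8 + 1*1) = -3*(-8 + 1) = -3*(-7) = 21)
V(-6)*B = -6*21 = -126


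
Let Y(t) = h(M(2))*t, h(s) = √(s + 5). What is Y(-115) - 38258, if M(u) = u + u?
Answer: -38603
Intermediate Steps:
M(u) = 2*u
h(s) = √(5 + s)
Y(t) = 3*t (Y(t) = √(5 + 2*2)*t = √(5 + 4)*t = √9*t = 3*t)
Y(-115) - 38258 = 3*(-115) - 38258 = -345 - 38258 = -38603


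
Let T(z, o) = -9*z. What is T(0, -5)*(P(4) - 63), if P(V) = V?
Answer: 0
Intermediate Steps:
T(0, -5)*(P(4) - 63) = (-9*0)*(4 - 63) = 0*(-59) = 0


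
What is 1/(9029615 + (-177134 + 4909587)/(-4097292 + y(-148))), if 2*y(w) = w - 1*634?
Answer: 4097683/37000495149592 ≈ 1.1075e-7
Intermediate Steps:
y(w) = -317 + w/2 (y(w) = (w - 1*634)/2 = (w - 634)/2 = (-634 + w)/2 = -317 + w/2)
1/(9029615 + (-177134 + 4909587)/(-4097292 + y(-148))) = 1/(9029615 + (-177134 + 4909587)/(-4097292 + (-317 + (½)*(-148)))) = 1/(9029615 + 4732453/(-4097292 + (-317 - 74))) = 1/(9029615 + 4732453/(-4097292 - 391)) = 1/(9029615 + 4732453/(-4097683)) = 1/(9029615 + 4732453*(-1/4097683)) = 1/(9029615 - 4732453/4097683) = 1/(37000495149592/4097683) = 4097683/37000495149592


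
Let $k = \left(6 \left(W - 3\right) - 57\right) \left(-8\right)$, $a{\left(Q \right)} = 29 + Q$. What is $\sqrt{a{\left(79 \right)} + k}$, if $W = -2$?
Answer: $2 \sqrt{201} \approx 28.355$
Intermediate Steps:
$k = 696$ ($k = \left(6 \left(-2 - 3\right) - 57\right) \left(-8\right) = \left(6 \left(-5\right) - 57\right) \left(-8\right) = \left(-30 - 57\right) \left(-8\right) = \left(-87\right) \left(-8\right) = 696$)
$\sqrt{a{\left(79 \right)} + k} = \sqrt{\left(29 + 79\right) + 696} = \sqrt{108 + 696} = \sqrt{804} = 2 \sqrt{201}$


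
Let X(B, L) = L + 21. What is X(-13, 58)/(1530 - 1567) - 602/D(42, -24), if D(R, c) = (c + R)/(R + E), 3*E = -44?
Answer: -915367/999 ≈ -916.28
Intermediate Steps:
E = -44/3 (E = (1/3)*(-44) = -44/3 ≈ -14.667)
D(R, c) = (R + c)/(-44/3 + R) (D(R, c) = (c + R)/(R - 44/3) = (R + c)/(-44/3 + R))
X(B, L) = 21 + L
X(-13, 58)/(1530 - 1567) - 602/D(42, -24) = (21 + 58)/(1530 - 1567) - 602*(-44 + 3*42)/(3*(42 - 24)) = 79/(-37) - 602/(3*18/(-44 + 126)) = 79*(-1/37) - 602/(3*18/82) = -79/37 - 602/(3*(1/82)*18) = -79/37 - 602/27/41 = -79/37 - 602*41/27 = -79/37 - 24682/27 = -915367/999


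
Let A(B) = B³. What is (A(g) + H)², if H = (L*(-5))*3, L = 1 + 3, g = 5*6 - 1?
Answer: 591900241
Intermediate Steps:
g = 29 (g = 30 - 1 = 29)
L = 4
H = -60 (H = (4*(-5))*3 = -20*3 = -60)
(A(g) + H)² = (29³ - 60)² = (24389 - 60)² = 24329² = 591900241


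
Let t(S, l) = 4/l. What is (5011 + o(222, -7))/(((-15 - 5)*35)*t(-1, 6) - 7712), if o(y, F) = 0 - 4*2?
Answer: -15009/24536 ≈ -0.61171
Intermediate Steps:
o(y, F) = -8 (o(y, F) = 0 - 8 = -8)
(5011 + o(222, -7))/(((-15 - 5)*35)*t(-1, 6) - 7712) = (5011 - 8)/(((-15 - 5)*35)*(4/6) - 7712) = 5003/((-20*35)*(4*(⅙)) - 7712) = 5003/(-700*⅔ - 7712) = 5003/(-1400/3 - 7712) = 5003/(-24536/3) = 5003*(-3/24536) = -15009/24536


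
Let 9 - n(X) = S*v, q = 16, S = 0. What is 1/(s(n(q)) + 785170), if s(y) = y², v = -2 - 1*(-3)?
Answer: 1/785251 ≈ 1.2735e-6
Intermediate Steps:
v = 1 (v = -2 + 3 = 1)
n(X) = 9 (n(X) = 9 - 0 = 9 - 1*0 = 9 + 0 = 9)
1/(s(n(q)) + 785170) = 1/(9² + 785170) = 1/(81 + 785170) = 1/785251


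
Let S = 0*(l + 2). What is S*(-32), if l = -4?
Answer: 0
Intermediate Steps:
S = 0 (S = 0*(-4 + 2) = 0*(-2) = 0)
S*(-32) = 0*(-32) = 0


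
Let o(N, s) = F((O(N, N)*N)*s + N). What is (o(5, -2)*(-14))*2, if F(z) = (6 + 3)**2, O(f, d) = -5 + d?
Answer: -2268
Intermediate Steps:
F(z) = 81 (F(z) = 9**2 = 81)
o(N, s) = 81
(o(5, -2)*(-14))*2 = (81*(-14))*2 = -1134*2 = -2268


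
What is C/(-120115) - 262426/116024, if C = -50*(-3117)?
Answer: -4960363939/1393622276 ≈ -3.5593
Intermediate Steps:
C = 155850
C/(-120115) - 262426/116024 = 155850/(-120115) - 262426/116024 = 155850*(-1/120115) - 262426*1/116024 = -31170/24023 - 131213/58012 = -4960363939/1393622276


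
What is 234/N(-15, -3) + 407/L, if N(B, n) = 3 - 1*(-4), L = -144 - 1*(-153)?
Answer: 4955/63 ≈ 78.651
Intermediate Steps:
L = 9 (L = -144 + 153 = 9)
N(B, n) = 7 (N(B, n) = 3 + 4 = 7)
234/N(-15, -3) + 407/L = 234/7 + 407/9 = 4955/63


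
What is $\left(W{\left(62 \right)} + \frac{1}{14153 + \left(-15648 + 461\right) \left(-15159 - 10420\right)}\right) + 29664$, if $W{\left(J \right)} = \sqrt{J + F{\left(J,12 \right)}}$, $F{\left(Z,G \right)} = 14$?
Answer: $\frac{11523942684865}{388482426} + 2 \sqrt{19} \approx 29673.0$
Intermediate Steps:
$W{\left(J \right)} = \sqrt{14 + J}$ ($W{\left(J \right)} = \sqrt{J + 14} = \sqrt{14 + J}$)
$\left(W{\left(62 \right)} + \frac{1}{14153 + \left(-15648 + 461\right) \left(-15159 - 10420\right)}\right) + 29664 = \left(\sqrt{14 + 62} + \frac{1}{14153 + \left(-15648 + 461\right) \left(-15159 - 10420\right)}\right) + 29664 = \left(\sqrt{76} + \frac{1}{14153 - -388468273}\right) + 29664 = \left(2 \sqrt{19} + \frac{1}{14153 + 388468273}\right) + 29664 = \left(2 \sqrt{19} + \frac{1}{388482426}\right) + 29664 = \left(\frac{1}{388482426} + 2 \sqrt{19}\right) + 29664 = \frac{11523942684865}{388482426} + 2 \sqrt{19}$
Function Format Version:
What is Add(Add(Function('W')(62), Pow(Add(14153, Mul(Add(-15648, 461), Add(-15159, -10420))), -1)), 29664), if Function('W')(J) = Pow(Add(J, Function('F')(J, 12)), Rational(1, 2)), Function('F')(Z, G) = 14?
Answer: Add(Rational(11523942684865, 388482426), Mul(2, Pow(19, Rational(1, 2)))) ≈ 29673.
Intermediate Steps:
Function('W')(J) = Pow(Add(14, J), Rational(1, 2)) (Function('W')(J) = Pow(Add(J, 14), Rational(1, 2)) = Pow(Add(14, J), Rational(1, 2)))
Add(Add(Function('W')(62), Pow(Add(14153, Mul(Add(-15648, 461), Add(-15159, -10420))), -1)), 29664) = Add(Add(Pow(Add(14, 62), Rational(1, 2)), Pow(Add(14153, Mul(Add(-15648, 461), Add(-15159, -10420))), -1)), 29664) = Add(Add(Pow(76, Rational(1, 2)), Pow(Add(14153, Mul(-15187, -25579)), -1)), 29664) = Add(Add(Mul(2, Pow(19, Rational(1, 2))), Pow(Add(14153, 388468273), -1)), 29664) = Add(Add(Mul(2, Pow(19, Rational(1, 2))), Pow(388482426, -1)), 29664) = Add(Add(Mul(2, Pow(19, Rational(1, 2))), Rational(1, 388482426)), 29664) = Add(Add(Rational(1, 388482426), Mul(2, Pow(19, Rational(1, 2)))), 29664) = Add(Rational(11523942684865, 388482426), Mul(2, Pow(19, Rational(1, 2))))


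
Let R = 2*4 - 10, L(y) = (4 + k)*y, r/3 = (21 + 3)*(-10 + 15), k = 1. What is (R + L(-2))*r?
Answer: -4320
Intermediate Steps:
r = 360 (r = 3*((21 + 3)*(-10 + 15)) = 3*(24*5) = 3*120 = 360)
L(y) = 5*y (L(y) = (4 + 1)*y = 5*y)
R = -2 (R = 8 - 10 = -2)
(R + L(-2))*r = (-2 + 5*(-2))*360 = (-2 - 10)*360 = -12*360 = -4320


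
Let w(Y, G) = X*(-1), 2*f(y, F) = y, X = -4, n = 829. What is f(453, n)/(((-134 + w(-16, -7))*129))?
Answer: -151/11180 ≈ -0.013506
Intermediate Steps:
f(y, F) = y/2
w(Y, G) = 4 (w(Y, G) = -4*(-1) = 4)
f(453, n)/(((-134 + w(-16, -7))*129)) = ((½)*453)/(((-134 + 4)*129)) = 453/(2*((-130*129))) = (453/2)/(-16770) = (453/2)*(-1/16770) = -151/11180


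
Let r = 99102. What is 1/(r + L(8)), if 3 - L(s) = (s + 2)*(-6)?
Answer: 1/99165 ≈ 1.0084e-5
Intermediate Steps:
L(s) = 15 + 6*s (L(s) = 3 - (s + 2)*(-6) = 3 - (2 + s)*(-6) = 3 - (-12 - 6*s) = 3 + (12 + 6*s) = 15 + 6*s)
1/(r + L(8)) = 1/(99102 + (15 + 6*8)) = 1/(99102 + (15 + 48)) = 1/(99102 + 63) = 1/99165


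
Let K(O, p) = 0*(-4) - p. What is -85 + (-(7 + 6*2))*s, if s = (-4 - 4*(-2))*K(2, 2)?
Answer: 67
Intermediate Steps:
K(O, p) = -p (K(O, p) = 0 - p = -p)
s = -8 (s = (-4 - 4*(-2))*(-1*2) = (-4 + 8)*(-2) = 4*(-2) = -8)
-85 + (-(7 + 6*2))*s = -85 - (7 + 6*2)*(-8) = -85 - (7 + 12)*(-8) = -85 - 1*19*(-8) = -85 - 19*(-8) = -85 + 152 = 67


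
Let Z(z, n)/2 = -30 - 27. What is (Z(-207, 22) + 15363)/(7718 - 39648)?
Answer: -15249/31930 ≈ -0.47758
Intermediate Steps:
Z(z, n) = -114 (Z(z, n) = 2*(-30 - 27) = 2*(-57) = -114)
(Z(-207, 22) + 15363)/(7718 - 39648) = (-114 + 15363)/(7718 - 39648) = 15249/(-31930) = 15249*(-1/31930) = -15249/31930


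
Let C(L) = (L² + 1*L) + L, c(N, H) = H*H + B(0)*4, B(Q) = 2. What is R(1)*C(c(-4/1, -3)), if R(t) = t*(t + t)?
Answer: 646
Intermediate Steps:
R(t) = 2*t² (R(t) = t*(2*t) = 2*t²)
c(N, H) = 8 + H² (c(N, H) = H*H + 2*4 = H² + 8 = 8 + H²)
C(L) = L² + 2*L (C(L) = (L² + L) + L = (L + L²) + L = L² + 2*L)
R(1)*C(c(-4/1, -3)) = (2*1²)*((8 + (-3)²)*(2 + (8 + (-3)²))) = (2*1)*((8 + 9)*(2 + (8 + 9))) = 2*(17*(2 + 17)) = 2*(17*19) = 2*323 = 646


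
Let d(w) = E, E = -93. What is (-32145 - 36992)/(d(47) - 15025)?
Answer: 69137/15118 ≈ 4.5732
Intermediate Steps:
d(w) = -93
(-32145 - 36992)/(d(47) - 15025) = (-32145 - 36992)/(-93 - 15025) = -69137/(-15118) = -69137*(-1/15118) = 69137/15118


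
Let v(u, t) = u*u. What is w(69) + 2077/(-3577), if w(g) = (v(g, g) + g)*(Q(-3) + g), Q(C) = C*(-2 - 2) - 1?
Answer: 1382150723/3577 ≈ 3.8640e+5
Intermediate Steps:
v(u, t) = u²
Q(C) = -1 - 4*C (Q(C) = C*(-4) - 1 = -4*C - 1 = -1 - 4*C)
w(g) = (11 + g)*(g + g²) (w(g) = (g² + g)*((-1 - 4*(-3)) + g) = (g + g²)*((-1 + 12) + g) = (g + g²)*(11 + g) = (11 + g)*(g + g²))
w(69) + 2077/(-3577) = 69*(11 + 69² + 12*69) + 2077/(-3577) = 69*(11 + 4761 + 828) + 2077*(-1/3577) = 69*5600 - 2077/3577 = 386400 - 2077/3577 = 1382150723/3577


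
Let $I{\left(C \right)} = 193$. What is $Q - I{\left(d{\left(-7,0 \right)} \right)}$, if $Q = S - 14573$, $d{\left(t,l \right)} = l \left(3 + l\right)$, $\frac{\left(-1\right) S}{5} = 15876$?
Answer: $-94146$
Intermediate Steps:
$S = -79380$ ($S = \left(-5\right) 15876 = -79380$)
$Q = -93953$ ($Q = -79380 - 14573 = -93953$)
$Q - I{\left(d{\left(-7,0 \right)} \right)} = -93953 - 193 = -94146$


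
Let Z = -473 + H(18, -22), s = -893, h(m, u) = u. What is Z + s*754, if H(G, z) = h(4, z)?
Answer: -673817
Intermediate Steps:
H(G, z) = z
Z = -495 (Z = -473 - 22 = -495)
Z + s*754 = -495 - 893*754 = -495 - 673322 = -673817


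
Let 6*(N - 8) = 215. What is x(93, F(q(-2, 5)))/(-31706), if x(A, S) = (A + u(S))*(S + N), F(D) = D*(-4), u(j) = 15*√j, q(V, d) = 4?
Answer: -5177/63412 - 835*I/15853 ≈ -0.081641 - 0.052671*I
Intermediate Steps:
N = 263/6 (N = 8 + (⅙)*215 = 8 + 215/6 = 263/6 ≈ 43.833)
F(D) = -4*D
x(A, S) = (263/6 + S)*(A + 15*√S) (x(A, S) = (A + 15*√S)*(S + 263/6) = (A + 15*√S)*(263/6 + S) = (263/6 + S)*(A + 15*√S))
x(93, F(q(-2, 5)))/(-31706) = (15*(-4*4)^(3/2) + (263/6)*93 + 1315*√(-4*4)/2 + 93*(-4*4))/(-31706) = (15*(-16)^(3/2) + 8153/2 + 1315*√(-16)/2 + 93*(-16))*(-1/31706) = (15*(-64*I) + 8153/2 + 1315*(4*I)/2 - 1488)*(-1/31706) = (-960*I + 8153/2 + 2630*I - 1488)*(-1/31706) = (5177/2 + 1670*I)*(-1/31706) = -5177/63412 - 835*I/15853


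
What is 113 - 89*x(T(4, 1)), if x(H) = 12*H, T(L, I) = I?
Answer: -955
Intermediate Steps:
113 - 89*x(T(4, 1)) = 113 - 1068 = -955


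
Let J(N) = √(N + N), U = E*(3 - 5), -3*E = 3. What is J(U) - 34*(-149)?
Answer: 5068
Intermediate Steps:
E = -1 (E = -⅓*3 = -1)
U = 2 (U = -(3 - 5) = -1*(-2) = 2)
J(N) = √2*√N (J(N) = √(2*N) = √2*√N)
J(U) - 34*(-149) = √2*√2 - 34*(-149) = 2 + 5066 = 5068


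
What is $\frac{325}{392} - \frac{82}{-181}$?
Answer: $\frac{90969}{70952} \approx 1.2821$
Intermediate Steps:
$\frac{325}{392} - \frac{82}{-181} = 325 \cdot \frac{1}{392} - - \frac{82}{181} = \frac{325}{392} + \frac{82}{181} = \frac{90969}{70952}$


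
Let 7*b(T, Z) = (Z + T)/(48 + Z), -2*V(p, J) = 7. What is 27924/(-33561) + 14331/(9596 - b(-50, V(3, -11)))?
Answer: 14744277337/22293509535 ≈ 0.66137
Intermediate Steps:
V(p, J) = -7/2 (V(p, J) = -½*7 = -7/2)
b(T, Z) = (T + Z)/(7*(48 + Z)) (b(T, Z) = ((Z + T)/(48 + Z))/7 = ((T + Z)/(48 + Z))/7 = (T + Z)/(7*(48 + Z)))
27924/(-33561) + 14331/(9596 - b(-50, V(3, -11))) = 27924/(-33561) + 14331/(9596 - (-50 - 7/2)/(7*(48 - 7/2))) = 27924*(-1/33561) + 14331/(9596 - (-107)/(7*89/2*2)) = -9308/11187 + 14331/(9596 - 2*(-107)/(7*89*2)) = -9308/11187 + 14331/(9596 - 1*(-107/623)) = -9308/11187 + 14331/(9596 + 107/623) = -9308/11187 + 14331/(5978415/623) = -9308/11187 + 14331*(623/5978415) = -9308/11187 + 2976071/1992805 = 14744277337/22293509535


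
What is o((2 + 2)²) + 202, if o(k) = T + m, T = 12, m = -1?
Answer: 213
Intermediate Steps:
o(k) = 11 (o(k) = 12 - 1 = 11)
o((2 + 2)²) + 202 = 11 + 202 = 213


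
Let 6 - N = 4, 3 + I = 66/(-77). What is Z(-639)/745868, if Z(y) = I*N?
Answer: -27/2610538 ≈ -1.0343e-5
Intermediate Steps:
I = -27/7 (I = -3 + 66/(-77) = -3 + 66*(-1/77) = -3 - 6/7 = -27/7 ≈ -3.8571)
N = 2 (N = 6 - 1*4 = 6 - 4 = 2)
Z(y) = -54/7 (Z(y) = -27/7*2 = -54/7)
Z(-639)/745868 = -54/7/745868 = -54/7*1/745868 = -27/2610538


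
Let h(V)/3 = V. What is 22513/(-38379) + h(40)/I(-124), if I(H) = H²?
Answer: -42694301/73764438 ≈ -0.57879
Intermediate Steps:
h(V) = 3*V
22513/(-38379) + h(40)/I(-124) = 22513/(-38379) + (3*40)/((-124)²) = 22513*(-1/38379) + 120/15376 = -22513/38379 + 120*(1/15376) = -22513/38379 + 15/1922 = -42694301/73764438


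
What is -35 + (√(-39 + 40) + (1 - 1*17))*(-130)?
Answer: 1915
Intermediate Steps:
-35 + (√(-39 + 40) + (1 - 1*17))*(-130) = -35 + (√1 + (1 - 17))*(-130) = -35 + (1 - 16)*(-130) = -35 - 15*(-130) = -35 + 1950 = 1915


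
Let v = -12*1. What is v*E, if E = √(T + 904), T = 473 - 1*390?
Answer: -12*√987 ≈ -377.00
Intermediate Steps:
T = 83 (T = 473 - 390 = 83)
E = √987 (E = √(83 + 904) = √987 ≈ 31.417)
v = -12
v*E = -12*√987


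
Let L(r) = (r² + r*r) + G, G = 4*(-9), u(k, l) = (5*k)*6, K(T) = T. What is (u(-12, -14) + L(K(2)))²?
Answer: 150544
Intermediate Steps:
u(k, l) = 30*k
G = -36
L(r) = -36 + 2*r² (L(r) = (r² + r*r) - 36 = (r² + r²) - 36 = 2*r² - 36 = -36 + 2*r²)
(u(-12, -14) + L(K(2)))² = (30*(-12) + (-36 + 2*2²))² = (-360 + (-36 + 2*4))² = (-360 + (-36 + 8))² = (-360 - 28)² = (-388)² = 150544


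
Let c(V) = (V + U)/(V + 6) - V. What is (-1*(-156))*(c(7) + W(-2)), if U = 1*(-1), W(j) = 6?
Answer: -84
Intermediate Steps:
U = -1
c(V) = -V + (-1 + V)/(6 + V) (c(V) = (V - 1)/(V + 6) - V = (-1 + V)/(6 + V) - V = -V + (-1 + V)/(6 + V))
(-1*(-156))*(c(7) + W(-2)) = (-1*(-156))*((-1 - 1*7**2 - 5*7)/(6 + 7) + 6) = 156*((-1 - 1*49 - 35)/13 + 6) = 156*((-1 - 49 - 35)/13 + 6) = 156*((1/13)*(-85) + 6) = 156*(-85/13 + 6) = 156*(-7/13) = -84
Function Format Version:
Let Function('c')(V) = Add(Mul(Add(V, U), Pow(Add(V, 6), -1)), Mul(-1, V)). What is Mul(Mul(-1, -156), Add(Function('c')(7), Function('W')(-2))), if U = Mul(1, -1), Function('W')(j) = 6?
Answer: -84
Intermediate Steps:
U = -1
Function('c')(V) = Add(Mul(-1, V), Mul(Pow(Add(6, V), -1), Add(-1, V))) (Function('c')(V) = Add(Mul(Add(V, -1), Pow(Add(V, 6), -1)), Mul(-1, V)) = Add(Mul(Add(-1, V), Pow(Add(6, V), -1)), Mul(-1, V)) = Add(Mul(Pow(Add(6, V), -1), Add(-1, V)), Mul(-1, V)) = Add(Mul(-1, V), Mul(Pow(Add(6, V), -1), Add(-1, V))))
Mul(Mul(-1, -156), Add(Function('c')(7), Function('W')(-2))) = Mul(Mul(-1, -156), Add(Mul(Pow(Add(6, 7), -1), Add(-1, Mul(-1, Pow(7, 2)), Mul(-5, 7))), 6)) = Mul(156, Add(Mul(Pow(13, -1), Add(-1, Mul(-1, 49), -35)), 6)) = Mul(156, Add(Mul(Rational(1, 13), Add(-1, -49, -35)), 6)) = Mul(156, Add(Mul(Rational(1, 13), -85), 6)) = Mul(156, Add(Rational(-85, 13), 6)) = Mul(156, Rational(-7, 13)) = -84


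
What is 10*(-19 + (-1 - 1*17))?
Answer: -370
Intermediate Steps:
10*(-19 + (-1 - 1*17)) = 10*(-19 + (-1 - 17)) = 10*(-19 - 18) = 10*(-37) = -370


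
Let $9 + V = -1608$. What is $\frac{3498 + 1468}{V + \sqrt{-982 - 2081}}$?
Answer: $- \frac{1338337}{436292} - \frac{2483 i \sqrt{3063}}{1308876} \approx -3.0675 - 0.10499 i$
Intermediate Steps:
$V = -1617$ ($V = -9 - 1608 = -1617$)
$\frac{3498 + 1468}{V + \sqrt{-982 - 2081}} = \frac{3498 + 1468}{-1617 + \sqrt{-982 - 2081}} = \frac{4966}{-1617 + \sqrt{-982 - 2081}} = \frac{4966}{-1617 + \sqrt{-3063}} = \frac{4966}{-1617 + i \sqrt{3063}}$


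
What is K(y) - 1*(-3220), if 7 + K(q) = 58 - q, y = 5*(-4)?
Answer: 3291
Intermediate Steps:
y = -20
K(q) = 51 - q (K(q) = -7 + (58 - q) = 51 - q)
K(y) - 1*(-3220) = (51 - 1*(-20)) - 1*(-3220) = (51 + 20) + 3220 = 71 + 3220 = 3291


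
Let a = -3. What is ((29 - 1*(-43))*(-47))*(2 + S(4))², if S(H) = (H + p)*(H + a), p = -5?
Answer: -3384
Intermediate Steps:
S(H) = (-5 + H)*(-3 + H) (S(H) = (H - 5)*(H - 3) = (-5 + H)*(-3 + H))
((29 - 1*(-43))*(-47))*(2 + S(4))² = ((29 - 1*(-43))*(-47))*(2 + (15 + 4² - 8*4))² = ((29 + 43)*(-47))*(2 + (15 + 16 - 32))² = (72*(-47))*(2 - 1)² = -3384*1² = -3384*1 = -3384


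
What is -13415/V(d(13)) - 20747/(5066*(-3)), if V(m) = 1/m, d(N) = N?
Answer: -2650434463/15198 ≈ -1.7439e+5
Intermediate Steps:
-13415/V(d(13)) - 20747/(5066*(-3)) = -13415/(1/13) - 20747/(5066*(-3)) = -13415/1/13 - 20747/(-15198) = -13415*13 - 20747*(-1/15198) = -174395 + 20747/15198 = -2650434463/15198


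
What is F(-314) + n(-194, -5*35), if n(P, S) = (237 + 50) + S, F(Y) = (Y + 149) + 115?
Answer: 62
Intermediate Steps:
F(Y) = 264 + Y (F(Y) = (149 + Y) + 115 = 264 + Y)
n(P, S) = 287 + S
F(-314) + n(-194, -5*35) = (264 - 314) + (287 - 5*35) = -50 + (287 - 175) = -50 + 112 = 62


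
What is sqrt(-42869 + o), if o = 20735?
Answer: I*sqrt(22134) ≈ 148.77*I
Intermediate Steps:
sqrt(-42869 + o) = sqrt(-42869 + 20735) = sqrt(-22134) = I*sqrt(22134)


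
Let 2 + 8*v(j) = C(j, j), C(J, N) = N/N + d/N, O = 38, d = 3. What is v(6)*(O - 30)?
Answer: -½ ≈ -0.50000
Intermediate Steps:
C(J, N) = 1 + 3/N (C(J, N) = N/N + 3/N = 1 + 3/N)
v(j) = -¼ + (3 + j)/(8*j) (v(j) = -¼ + ((3 + j)/j)/8 = -¼ + (3 + j)/(8*j))
v(6)*(O - 30) = ((⅛)*(3 - 1*6)/6)*(38 - 30) = ((⅛)*(⅙)*(3 - 6))*8 = ((⅛)*(⅙)*(-3))*8 = -1/16*8 = -½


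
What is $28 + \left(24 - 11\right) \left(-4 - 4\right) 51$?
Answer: $-5276$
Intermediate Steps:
$28 + \left(24 - 11\right) \left(-4 - 4\right) 51 = 28 + 13 \left(-8\right) 51 = 28 - 5304 = -5276$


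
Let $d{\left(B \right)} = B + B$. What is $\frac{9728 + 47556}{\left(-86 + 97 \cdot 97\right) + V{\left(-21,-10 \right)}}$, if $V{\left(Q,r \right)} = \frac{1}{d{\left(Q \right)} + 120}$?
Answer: $\frac{4468152}{727195} \approx 6.1444$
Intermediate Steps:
$d{\left(B \right)} = 2 B$
$V{\left(Q,r \right)} = \frac{1}{120 + 2 Q}$ ($V{\left(Q,r \right)} = \frac{1}{2 Q + 120} = \frac{1}{120 + 2 Q}$)
$\frac{9728 + 47556}{\left(-86 + 97 \cdot 97\right) + V{\left(-21,-10 \right)}} = \frac{9728 + 47556}{\left(-86 + 97 \cdot 97\right) + \frac{1}{2 \left(60 - 21\right)}} = \frac{57284}{\left(-86 + 9409\right) + \frac{1}{2 \cdot 39}} = \frac{57284}{9323 + \frac{1}{2} \cdot \frac{1}{39}} = \frac{57284}{9323 + \frac{1}{78}} = \frac{57284}{\frac{727195}{78}} = 57284 \cdot \frac{78}{727195} = \frac{4468152}{727195}$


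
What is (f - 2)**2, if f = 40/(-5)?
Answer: 100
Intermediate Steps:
f = -8 (f = 40*(-1/5) = -8)
(f - 2)**2 = (-8 - 2)**2 = (-10)**2 = 100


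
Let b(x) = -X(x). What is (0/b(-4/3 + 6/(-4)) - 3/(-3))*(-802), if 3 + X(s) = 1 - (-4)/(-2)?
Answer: -802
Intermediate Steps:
X(s) = -4 (X(s) = -3 + (1 - (-4)/(-2)) = -3 + (1 - (-4)*(-1)/2) = -3 + (1 - 1*2) = -3 + (1 - 2) = -3 - 1 = -4)
b(x) = 4 (b(x) = -1*(-4) = 4)
(0/b(-4/3 + 6/(-4)) - 3/(-3))*(-802) = (0/4 - 3/(-3))*(-802) = (0*(1/4) - 3*(-1/3))*(-802) = (0 + 1)*(-802) = 1*(-802) = -802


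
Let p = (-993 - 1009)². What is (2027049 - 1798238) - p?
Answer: -3779193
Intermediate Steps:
p = 4008004 (p = (-2002)² = 4008004)
(2027049 - 1798238) - p = (2027049 - 1798238) - 1*4008004 = 228811 - 4008004 = -3779193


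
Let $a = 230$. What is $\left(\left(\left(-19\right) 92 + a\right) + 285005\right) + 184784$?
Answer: $468271$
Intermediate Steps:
$\left(\left(\left(-19\right) 92 + a\right) + 285005\right) + 184784 = \left(\left(\left(-19\right) 92 + 230\right) + 285005\right) + 184784 = \left(\left(-1748 + 230\right) + 285005\right) + 184784 = \left(-1518 + 285005\right) + 184784 = 283487 + 184784 = 468271$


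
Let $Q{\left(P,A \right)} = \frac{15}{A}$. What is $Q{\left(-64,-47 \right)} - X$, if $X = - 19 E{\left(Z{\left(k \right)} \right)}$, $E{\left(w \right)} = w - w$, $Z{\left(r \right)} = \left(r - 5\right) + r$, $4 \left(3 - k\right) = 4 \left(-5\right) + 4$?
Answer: $- \frac{15}{47} \approx -0.31915$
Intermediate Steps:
$k = 7$ ($k = 3 - \frac{4 \left(-5\right) + 4}{4} = 3 - \frac{-20 + 4}{4} = 3 - -4 = 3 + 4 = 7$)
$Z{\left(r \right)} = -5 + 2 r$ ($Z{\left(r \right)} = \left(-5 + r\right) + r = -5 + 2 r$)
$E{\left(w \right)} = 0$
$X = 0$ ($X = \left(-19\right) 0 = 0$)
$Q{\left(-64,-47 \right)} - X = \frac{15}{-47} - 0 = 15 \left(- \frac{1}{47}\right) + 0 = - \frac{15}{47} + 0 = - \frac{15}{47}$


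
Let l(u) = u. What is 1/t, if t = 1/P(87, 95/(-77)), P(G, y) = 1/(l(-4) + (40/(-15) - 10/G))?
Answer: -87/590 ≈ -0.14746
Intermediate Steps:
P(G, y) = 1/(-20/3 - 10/G) (P(G, y) = 1/(-4 + (40/(-15) - 10/G)) = 1/(-4 + (40*(-1/15) - 10/G)) = 1/(-4 + (-8/3 - 10/G)) = 1/(-20/3 - 10/G))
t = -590/87 (t = 1/(-3*87/(30 + 20*87)) = 1/(-3*87/(30 + 1740)) = 1/(-3*87/1770) = 1/(-3*87*1/1770) = 1/(-87/590) = -590/87 ≈ -6.7816)
1/t = 1/(-590/87) = -87/590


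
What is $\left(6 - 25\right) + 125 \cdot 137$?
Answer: $17106$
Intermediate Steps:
$\left(6 - 25\right) + 125 \cdot 137 = \left(6 - 25\right) + 17125 = -19 + 17125 = 17106$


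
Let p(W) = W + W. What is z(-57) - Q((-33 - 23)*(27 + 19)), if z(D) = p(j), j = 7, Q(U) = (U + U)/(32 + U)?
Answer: 1904/159 ≈ 11.975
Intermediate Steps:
Q(U) = 2*U/(32 + U) (Q(U) = (2*U)/(32 + U) = 2*U/(32 + U))
p(W) = 2*W
z(D) = 14 (z(D) = 2*7 = 14)
z(-57) - Q((-33 - 23)*(27 + 19)) = 14 - 2*(-33 - 23)*(27 + 19)/(32 + (-33 - 23)*(27 + 19)) = 14 - 2*(-56*46)/(32 - 56*46) = 14 - 2*(-2576)/(32 - 2576) = 14 - 2*(-2576)/(-2544) = 14 - 2*(-2576)*(-1)/2544 = 14 - 1*322/159 = 14 - 322/159 = 1904/159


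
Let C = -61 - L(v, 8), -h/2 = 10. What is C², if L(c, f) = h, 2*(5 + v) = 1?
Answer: 1681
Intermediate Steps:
v = -9/2 (v = -5 + (½)*1 = -5 + ½ = -9/2 ≈ -4.5000)
h = -20 (h = -2*10 = -20)
L(c, f) = -20
C = -41 (C = -61 - 1*(-20) = -61 + 20 = -41)
C² = (-41)² = 1681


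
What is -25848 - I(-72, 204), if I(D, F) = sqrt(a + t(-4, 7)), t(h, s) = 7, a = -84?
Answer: -25848 - I*sqrt(77) ≈ -25848.0 - 8.775*I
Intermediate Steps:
I(D, F) = I*sqrt(77) (I(D, F) = sqrt(-84 + 7) = sqrt(-77) = I*sqrt(77))
-25848 - I(-72, 204) = -25848 - I*sqrt(77)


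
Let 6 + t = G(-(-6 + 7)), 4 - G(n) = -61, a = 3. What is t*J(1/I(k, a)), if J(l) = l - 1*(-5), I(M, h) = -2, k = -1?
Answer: 531/2 ≈ 265.50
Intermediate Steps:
G(n) = 65 (G(n) = 4 - 1*(-61) = 4 + 61 = 65)
J(l) = 5 + l (J(l) = l + 5 = 5 + l)
t = 59 (t = -6 + 65 = 59)
t*J(1/I(k, a)) = 59*(5 + 1/(-2)) = 59*(5 - 1/2) = 59*(9/2) = 531/2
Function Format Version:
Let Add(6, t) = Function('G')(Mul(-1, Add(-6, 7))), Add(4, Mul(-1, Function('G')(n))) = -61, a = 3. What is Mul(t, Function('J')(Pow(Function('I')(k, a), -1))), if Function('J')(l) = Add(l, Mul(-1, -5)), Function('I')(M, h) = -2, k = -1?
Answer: Rational(531, 2) ≈ 265.50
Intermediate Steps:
Function('G')(n) = 65 (Function('G')(n) = Add(4, Mul(-1, -61)) = Add(4, 61) = 65)
Function('J')(l) = Add(5, l) (Function('J')(l) = Add(l, 5) = Add(5, l))
t = 59 (t = Add(-6, 65) = 59)
Mul(t, Function('J')(Pow(Function('I')(k, a), -1))) = Mul(59, Add(5, Pow(-2, -1))) = Mul(59, Add(5, Rational(-1, 2))) = Mul(59, Rational(9, 2)) = Rational(531, 2)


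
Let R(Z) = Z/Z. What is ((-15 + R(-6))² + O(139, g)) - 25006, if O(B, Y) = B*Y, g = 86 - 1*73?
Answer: -23003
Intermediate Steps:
R(Z) = 1
g = 13 (g = 86 - 73 = 13)
((-15 + R(-6))² + O(139, g)) - 25006 = ((-15 + 1)² + 139*13) - 25006 = ((-14)² + 1807) - 25006 = (196 + 1807) - 25006 = 2003 - 25006 = -23003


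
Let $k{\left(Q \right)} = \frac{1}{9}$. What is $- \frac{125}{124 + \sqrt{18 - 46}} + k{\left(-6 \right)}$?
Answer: $- \frac{31024}{34659} + \frac{125 i \sqrt{7}}{7702} \approx -0.89512 + 0.042939 i$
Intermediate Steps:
$k{\left(Q \right)} = \frac{1}{9}$
$- \frac{125}{124 + \sqrt{18 - 46}} + k{\left(-6 \right)} = - \frac{125}{124 + \sqrt{18 - 46}} + \frac{1}{9} = - \frac{125}{124 + \sqrt{-28}} + \frac{1}{9} = - \frac{125}{124 + 2 i \sqrt{7}} + \frac{1}{9} = \frac{1}{9} - \frac{125}{124 + 2 i \sqrt{7}}$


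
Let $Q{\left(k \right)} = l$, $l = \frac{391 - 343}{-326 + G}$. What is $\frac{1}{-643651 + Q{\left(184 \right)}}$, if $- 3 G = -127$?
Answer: $- \frac{851}{547747145} \approx -1.5536 \cdot 10^{-6}$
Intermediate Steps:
$G = \frac{127}{3}$ ($G = \left(- \frac{1}{3}\right) \left(-127\right) = \frac{127}{3} \approx 42.333$)
$l = - \frac{144}{851}$ ($l = \frac{391 - 343}{-326 + \frac{127}{3}} = \frac{48}{- \frac{851}{3}} = 48 \left(- \frac{3}{851}\right) = - \frac{144}{851} \approx -0.16921$)
$Q{\left(k \right)} = - \frac{144}{851}$
$\frac{1}{-643651 + Q{\left(184 \right)}} = \frac{1}{-643651 - \frac{144}{851}} = \frac{1}{- \frac{547747145}{851}} = - \frac{851}{547747145}$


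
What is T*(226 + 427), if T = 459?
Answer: 299727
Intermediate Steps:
T*(226 + 427) = 459*(226 + 427) = 459*653 = 299727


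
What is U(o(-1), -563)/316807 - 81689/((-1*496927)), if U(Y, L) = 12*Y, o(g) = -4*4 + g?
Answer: 25778273915/157429952089 ≈ 0.16374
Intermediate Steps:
o(g) = -16 + g
U(o(-1), -563)/316807 - 81689/((-1*496927)) = (12*(-16 - 1))/316807 - 81689/((-1*496927)) = (12*(-17))*(1/316807) - 81689/(-496927) = -204*1/316807 - 81689*(-1/496927) = -204/316807 + 81689/496927 = 25778273915/157429952089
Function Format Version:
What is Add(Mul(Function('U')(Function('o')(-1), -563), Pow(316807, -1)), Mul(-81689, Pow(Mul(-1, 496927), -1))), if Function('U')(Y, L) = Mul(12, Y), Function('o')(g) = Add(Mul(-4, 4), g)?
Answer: Rational(25778273915, 157429952089) ≈ 0.16374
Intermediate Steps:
Function('o')(g) = Add(-16, g)
Add(Mul(Function('U')(Function('o')(-1), -563), Pow(316807, -1)), Mul(-81689, Pow(Mul(-1, 496927), -1))) = Add(Mul(Mul(12, Add(-16, -1)), Pow(316807, -1)), Mul(-81689, Pow(Mul(-1, 496927), -1))) = Add(Mul(Mul(12, -17), Rational(1, 316807)), Mul(-81689, Pow(-496927, -1))) = Add(Mul(-204, Rational(1, 316807)), Mul(-81689, Rational(-1, 496927))) = Add(Rational(-204, 316807), Rational(81689, 496927)) = Rational(25778273915, 157429952089)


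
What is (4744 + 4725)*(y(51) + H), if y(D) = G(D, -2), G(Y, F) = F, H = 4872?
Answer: 46114030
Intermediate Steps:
y(D) = -2
(4744 + 4725)*(y(51) + H) = (4744 + 4725)*(-2 + 4872) = 9469*4870 = 46114030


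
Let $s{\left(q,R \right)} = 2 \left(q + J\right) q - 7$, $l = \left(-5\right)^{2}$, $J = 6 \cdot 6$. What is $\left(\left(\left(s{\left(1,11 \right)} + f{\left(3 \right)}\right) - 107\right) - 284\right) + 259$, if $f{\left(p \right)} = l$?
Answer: $-40$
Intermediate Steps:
$J = 36$
$l = 25$
$s{\left(q,R \right)} = -7 + q \left(72 + 2 q\right)$ ($s{\left(q,R \right)} = 2 \left(q + 36\right) q - 7 = 2 \left(36 + q\right) q - 7 = \left(72 + 2 q\right) q - 7 = q \left(72 + 2 q\right) - 7 = -7 + q \left(72 + 2 q\right)$)
$f{\left(p \right)} = 25$
$\left(\left(\left(s{\left(1,11 \right)} + f{\left(3 \right)}\right) - 107\right) - 284\right) + 259 = \left(\left(\left(\left(-7 + 2 \cdot 1^{2} + 72 \cdot 1\right) + 25\right) - 107\right) - 284\right) + 259 = \left(\left(\left(\left(-7 + 2 \cdot 1 + 72\right) + 25\right) - 107\right) - 284\right) + 259 = \left(\left(\left(\left(-7 + 2 + 72\right) + 25\right) - 107\right) - 284\right) + 259 = \left(\left(\left(67 + 25\right) - 107\right) - 284\right) + 259 = \left(\left(92 - 107\right) - 284\right) + 259 = \left(-15 - 284\right) + 259 = -299 + 259 = -40$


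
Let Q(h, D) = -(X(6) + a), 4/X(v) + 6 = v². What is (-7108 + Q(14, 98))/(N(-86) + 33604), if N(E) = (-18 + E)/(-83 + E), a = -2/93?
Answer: -10742134/50784975 ≈ -0.21152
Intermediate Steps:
X(v) = 4/(-6 + v²)
a = -2/93 (a = -2*1/93 = -2/93 ≈ -0.021505)
N(E) = (-18 + E)/(-83 + E)
Q(h, D) = -52/465 (Q(h, D) = -(4/(-6 + 6²) - 2/93) = -(4/(-6 + 36) - 2/93) = -(4/30 - 2/93) = -(4*(1/30) - 2/93) = -(2/15 - 2/93) = -1*52/465 = -52/465)
(-7108 + Q(14, 98))/(N(-86) + 33604) = (-7108 - 52/465)/((-18 - 86)/(-83 - 86) + 33604) = -3305272/(465*(-104/(-169) + 33604)) = -3305272/(465*(-1/169*(-104) + 33604)) = -3305272/(465*(8/13 + 33604)) = -3305272/(465*436860/13) = -3305272/465*13/436860 = -10742134/50784975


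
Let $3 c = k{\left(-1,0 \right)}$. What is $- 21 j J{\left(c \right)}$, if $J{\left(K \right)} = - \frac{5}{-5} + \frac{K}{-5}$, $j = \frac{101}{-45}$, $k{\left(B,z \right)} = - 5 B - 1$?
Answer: $\frac{7777}{225} \approx 34.564$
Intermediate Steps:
$k{\left(B,z \right)} = -1 - 5 B$
$j = - \frac{101}{45}$ ($j = 101 \left(- \frac{1}{45}\right) = - \frac{101}{45} \approx -2.2444$)
$c = \frac{4}{3}$ ($c = \frac{-1 - -5}{3} = \frac{-1 + 5}{3} = \frac{1}{3} \cdot 4 = \frac{4}{3} \approx 1.3333$)
$J{\left(K \right)} = 1 - \frac{K}{5}$ ($J{\left(K \right)} = \left(-5\right) \left(- \frac{1}{5}\right) + K \left(- \frac{1}{5}\right) = 1 - \frac{K}{5}$)
$- 21 j J{\left(c \right)} = \left(-21\right) \left(- \frac{101}{45}\right) \left(1 - \frac{4}{15}\right) = \frac{707 \left(1 - \frac{4}{15}\right)}{15} = \frac{707}{15} \cdot \frac{11}{15} = \frac{7777}{225}$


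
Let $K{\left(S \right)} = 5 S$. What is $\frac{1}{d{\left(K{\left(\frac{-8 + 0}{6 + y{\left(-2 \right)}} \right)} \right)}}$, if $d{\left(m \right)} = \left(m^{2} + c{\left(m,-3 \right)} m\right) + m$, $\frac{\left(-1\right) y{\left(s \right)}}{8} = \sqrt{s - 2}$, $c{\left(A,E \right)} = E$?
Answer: $- \frac{331}{9320} - \frac{133 i}{1165} \approx -0.035515 - 0.11416 i$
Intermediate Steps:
$y{\left(s \right)} = - 8 \sqrt{-2 + s}$ ($y{\left(s \right)} = - 8 \sqrt{s - 2} = - 8 \sqrt{-2 + s}$)
$d{\left(m \right)} = m^{2} - 2 m$ ($d{\left(m \right)} = \left(m^{2} - 3 m\right) + m = m^{2} - 2 m$)
$\frac{1}{d{\left(K{\left(\frac{-8 + 0}{6 + y{\left(-2 \right)}} \right)} \right)}} = \frac{1}{5 \frac{-8 + 0}{6 - 8 \sqrt{-2 - 2}} \left(-2 + 5 \frac{-8 + 0}{6 - 8 \sqrt{-2 - 2}}\right)} = \frac{1}{5 \left(- \frac{8}{6 - 8 \sqrt{-4}}\right) \left(-2 + 5 \left(- \frac{8}{6 - 8 \sqrt{-4}}\right)\right)} = \frac{1}{5 \left(- \frac{8}{6 - 8 \cdot 2 i}\right) \left(-2 + 5 \left(- \frac{8}{6 - 8 \cdot 2 i}\right)\right)} = \frac{1}{5 \left(- \frac{8}{6 - 16 i}\right) \left(-2 + 5 \left(- \frac{8}{6 - 16 i}\right)\right)} = \frac{1}{5 \left(- 8 \frac{6 + 16 i}{292}\right) \left(-2 + 5 \left(- 8 \frac{6 + 16 i}{292}\right)\right)} = \frac{1}{5 \left(- \frac{2 \left(6 + 16 i\right)}{73}\right) \left(-2 + 5 \left(- \frac{2 \left(6 + 16 i\right)}{73}\right)\right)} = \frac{1}{- \frac{10 \left(6 + 16 i\right)}{73} \left(-2 - \frac{10 \left(6 + 16 i\right)}{73}\right)} = \frac{1}{\left(- \frac{10}{73}\right) \left(-2 - \frac{10 \left(6 + 16 i\right)}{73}\right) \left(6 + 16 i\right)} = - \frac{6 - 16 i}{40 \left(-2 - \frac{10 \left(6 + 16 i\right)}{73}\right)}$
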